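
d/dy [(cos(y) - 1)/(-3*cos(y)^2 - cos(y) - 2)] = 3*(sin(y)^2 + 2*cos(y))*sin(y)/(3*cos(y)^2 + cos(y) + 2)^2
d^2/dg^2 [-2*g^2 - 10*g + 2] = -4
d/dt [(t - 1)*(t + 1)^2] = (t + 1)*(3*t - 1)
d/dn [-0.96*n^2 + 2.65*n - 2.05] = 2.65 - 1.92*n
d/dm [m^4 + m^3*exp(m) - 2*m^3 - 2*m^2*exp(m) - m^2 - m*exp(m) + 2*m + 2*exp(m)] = m^3*exp(m) + 4*m^3 + m^2*exp(m) - 6*m^2 - 5*m*exp(m) - 2*m + exp(m) + 2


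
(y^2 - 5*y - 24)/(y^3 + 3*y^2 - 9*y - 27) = (y - 8)/(y^2 - 9)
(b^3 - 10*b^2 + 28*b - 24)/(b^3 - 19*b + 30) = (b^2 - 8*b + 12)/(b^2 + 2*b - 15)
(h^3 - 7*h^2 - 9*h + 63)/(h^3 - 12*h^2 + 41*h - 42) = (h + 3)/(h - 2)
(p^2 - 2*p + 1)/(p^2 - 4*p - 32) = (-p^2 + 2*p - 1)/(-p^2 + 4*p + 32)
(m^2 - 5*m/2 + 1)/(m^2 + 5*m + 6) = (m^2 - 5*m/2 + 1)/(m^2 + 5*m + 6)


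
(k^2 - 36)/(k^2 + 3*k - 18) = (k - 6)/(k - 3)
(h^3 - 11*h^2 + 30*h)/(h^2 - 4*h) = (h^2 - 11*h + 30)/(h - 4)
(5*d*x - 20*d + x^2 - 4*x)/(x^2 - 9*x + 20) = (5*d + x)/(x - 5)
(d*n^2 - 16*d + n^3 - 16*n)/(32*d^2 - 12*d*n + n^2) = (d*n^2 - 16*d + n^3 - 16*n)/(32*d^2 - 12*d*n + n^2)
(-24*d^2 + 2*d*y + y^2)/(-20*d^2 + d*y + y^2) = (6*d + y)/(5*d + y)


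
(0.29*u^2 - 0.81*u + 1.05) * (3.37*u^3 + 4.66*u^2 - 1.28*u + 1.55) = 0.9773*u^5 - 1.3783*u^4 - 0.6073*u^3 + 6.3793*u^2 - 2.5995*u + 1.6275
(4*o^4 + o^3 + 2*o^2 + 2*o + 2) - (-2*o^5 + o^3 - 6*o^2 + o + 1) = 2*o^5 + 4*o^4 + 8*o^2 + o + 1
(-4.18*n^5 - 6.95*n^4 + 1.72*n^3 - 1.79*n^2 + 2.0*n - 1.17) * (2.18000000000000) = -9.1124*n^5 - 15.151*n^4 + 3.7496*n^3 - 3.9022*n^2 + 4.36*n - 2.5506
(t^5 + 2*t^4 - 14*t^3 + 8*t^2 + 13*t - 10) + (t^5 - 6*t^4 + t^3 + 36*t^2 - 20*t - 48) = 2*t^5 - 4*t^4 - 13*t^3 + 44*t^2 - 7*t - 58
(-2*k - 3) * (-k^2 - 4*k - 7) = 2*k^3 + 11*k^2 + 26*k + 21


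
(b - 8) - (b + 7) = -15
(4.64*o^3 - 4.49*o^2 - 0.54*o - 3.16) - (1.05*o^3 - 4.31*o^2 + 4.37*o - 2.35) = 3.59*o^3 - 0.180000000000001*o^2 - 4.91*o - 0.81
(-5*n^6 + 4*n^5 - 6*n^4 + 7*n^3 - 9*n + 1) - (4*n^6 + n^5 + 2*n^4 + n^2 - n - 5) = -9*n^6 + 3*n^5 - 8*n^4 + 7*n^3 - n^2 - 8*n + 6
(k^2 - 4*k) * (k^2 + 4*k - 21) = k^4 - 37*k^2 + 84*k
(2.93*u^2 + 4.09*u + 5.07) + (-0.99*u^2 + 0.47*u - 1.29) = 1.94*u^2 + 4.56*u + 3.78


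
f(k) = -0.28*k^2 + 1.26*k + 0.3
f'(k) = 1.26 - 0.56*k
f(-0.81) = -0.90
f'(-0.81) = 1.71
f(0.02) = 0.33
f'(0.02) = 1.25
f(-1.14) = -1.50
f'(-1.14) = 1.90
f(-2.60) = -4.87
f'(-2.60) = 2.72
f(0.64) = 0.99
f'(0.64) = 0.90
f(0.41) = 0.77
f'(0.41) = 1.03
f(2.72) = 1.66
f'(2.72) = -0.26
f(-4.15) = -9.75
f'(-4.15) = 3.58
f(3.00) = 1.56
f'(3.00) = -0.42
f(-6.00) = -17.34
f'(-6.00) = 4.62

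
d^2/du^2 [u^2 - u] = 2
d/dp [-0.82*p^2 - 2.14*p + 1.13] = -1.64*p - 2.14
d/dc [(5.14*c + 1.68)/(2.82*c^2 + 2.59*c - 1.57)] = (14.4948*c^2 + 13.3126*c - (5.14*c + 1.68)*(5.64*c + 2.59) - 8.0698)/(2.82*c^2 + 2.59*c - 1.57)^2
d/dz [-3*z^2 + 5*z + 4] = 5 - 6*z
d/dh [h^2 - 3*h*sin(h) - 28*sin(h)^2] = -3*h*cos(h) + 2*h - 3*sin(h) - 28*sin(2*h)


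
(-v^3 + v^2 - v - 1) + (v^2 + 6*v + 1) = -v^3 + 2*v^2 + 5*v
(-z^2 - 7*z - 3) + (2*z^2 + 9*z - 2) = z^2 + 2*z - 5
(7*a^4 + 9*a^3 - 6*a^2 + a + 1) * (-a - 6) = -7*a^5 - 51*a^4 - 48*a^3 + 35*a^2 - 7*a - 6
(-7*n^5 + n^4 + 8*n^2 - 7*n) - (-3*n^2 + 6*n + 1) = -7*n^5 + n^4 + 11*n^2 - 13*n - 1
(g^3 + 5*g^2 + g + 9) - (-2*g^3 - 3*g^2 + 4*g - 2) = 3*g^3 + 8*g^2 - 3*g + 11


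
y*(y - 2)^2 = y^3 - 4*y^2 + 4*y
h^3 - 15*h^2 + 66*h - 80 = (h - 8)*(h - 5)*(h - 2)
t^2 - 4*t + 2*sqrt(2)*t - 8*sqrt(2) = (t - 4)*(t + 2*sqrt(2))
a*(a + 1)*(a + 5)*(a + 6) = a^4 + 12*a^3 + 41*a^2 + 30*a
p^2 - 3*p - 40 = (p - 8)*(p + 5)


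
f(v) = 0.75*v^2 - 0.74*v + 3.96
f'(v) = 1.5*v - 0.74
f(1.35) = 4.33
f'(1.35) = 1.28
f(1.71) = 4.89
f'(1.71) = 1.82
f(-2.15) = 9.02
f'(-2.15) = -3.96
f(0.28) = 3.81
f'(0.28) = -0.32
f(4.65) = 16.74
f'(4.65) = 6.24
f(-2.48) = 10.41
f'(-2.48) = -4.46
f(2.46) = 6.68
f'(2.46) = 2.95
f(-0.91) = 5.25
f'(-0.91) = -2.10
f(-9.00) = 71.37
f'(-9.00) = -14.24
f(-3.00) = 12.93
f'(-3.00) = -5.24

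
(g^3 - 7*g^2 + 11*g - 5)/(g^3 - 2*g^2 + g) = (g - 5)/g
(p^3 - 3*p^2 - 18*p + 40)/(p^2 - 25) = (p^2 + 2*p - 8)/(p + 5)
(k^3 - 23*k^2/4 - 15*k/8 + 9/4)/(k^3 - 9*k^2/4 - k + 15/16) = 2*(k - 6)/(2*k - 5)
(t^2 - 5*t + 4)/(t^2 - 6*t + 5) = (t - 4)/(t - 5)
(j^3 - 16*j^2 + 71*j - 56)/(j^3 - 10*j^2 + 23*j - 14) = (j - 8)/(j - 2)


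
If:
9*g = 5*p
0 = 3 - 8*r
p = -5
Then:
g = -25/9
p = -5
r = 3/8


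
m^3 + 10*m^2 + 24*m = m*(m + 4)*(m + 6)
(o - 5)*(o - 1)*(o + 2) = o^3 - 4*o^2 - 7*o + 10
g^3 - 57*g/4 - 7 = (g - 4)*(g + 1/2)*(g + 7/2)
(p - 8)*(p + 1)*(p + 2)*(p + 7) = p^4 + 2*p^3 - 57*p^2 - 170*p - 112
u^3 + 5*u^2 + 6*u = u*(u + 2)*(u + 3)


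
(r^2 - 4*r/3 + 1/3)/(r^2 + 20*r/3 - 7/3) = (r - 1)/(r + 7)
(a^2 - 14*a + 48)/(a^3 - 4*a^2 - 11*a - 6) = (a - 8)/(a^2 + 2*a + 1)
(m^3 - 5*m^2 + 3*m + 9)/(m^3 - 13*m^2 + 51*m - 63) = (m + 1)/(m - 7)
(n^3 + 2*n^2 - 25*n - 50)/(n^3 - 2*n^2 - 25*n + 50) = (n + 2)/(n - 2)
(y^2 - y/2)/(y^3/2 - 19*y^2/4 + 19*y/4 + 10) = 2*y*(2*y - 1)/(2*y^3 - 19*y^2 + 19*y + 40)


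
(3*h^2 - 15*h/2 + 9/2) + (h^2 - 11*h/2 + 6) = 4*h^2 - 13*h + 21/2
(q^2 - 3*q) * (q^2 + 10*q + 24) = q^4 + 7*q^3 - 6*q^2 - 72*q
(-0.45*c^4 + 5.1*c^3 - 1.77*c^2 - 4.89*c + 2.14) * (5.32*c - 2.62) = -2.394*c^5 + 28.311*c^4 - 22.7784*c^3 - 21.3774*c^2 + 24.1966*c - 5.6068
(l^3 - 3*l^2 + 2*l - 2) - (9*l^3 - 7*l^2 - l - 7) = -8*l^3 + 4*l^2 + 3*l + 5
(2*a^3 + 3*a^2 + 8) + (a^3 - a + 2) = 3*a^3 + 3*a^2 - a + 10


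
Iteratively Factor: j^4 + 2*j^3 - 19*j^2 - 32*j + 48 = (j + 3)*(j^3 - j^2 - 16*j + 16) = (j + 3)*(j + 4)*(j^2 - 5*j + 4) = (j - 1)*(j + 3)*(j + 4)*(j - 4)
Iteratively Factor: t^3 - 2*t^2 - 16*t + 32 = (t - 2)*(t^2 - 16) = (t - 4)*(t - 2)*(t + 4)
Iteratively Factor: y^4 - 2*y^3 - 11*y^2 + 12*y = (y - 1)*(y^3 - y^2 - 12*y) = (y - 4)*(y - 1)*(y^2 + 3*y) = y*(y - 4)*(y - 1)*(y + 3)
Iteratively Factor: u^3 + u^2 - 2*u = (u - 1)*(u^2 + 2*u) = u*(u - 1)*(u + 2)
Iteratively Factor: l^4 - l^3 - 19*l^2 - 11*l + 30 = (l - 1)*(l^3 - 19*l - 30) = (l - 1)*(l + 3)*(l^2 - 3*l - 10) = (l - 5)*(l - 1)*(l + 3)*(l + 2)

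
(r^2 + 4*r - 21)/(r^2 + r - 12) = (r + 7)/(r + 4)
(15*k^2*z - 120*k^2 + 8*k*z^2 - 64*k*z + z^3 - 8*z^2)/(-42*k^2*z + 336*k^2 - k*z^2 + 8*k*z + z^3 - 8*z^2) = (15*k^2 + 8*k*z + z^2)/(-42*k^2 - k*z + z^2)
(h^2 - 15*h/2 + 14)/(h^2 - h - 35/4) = 2*(h - 4)/(2*h + 5)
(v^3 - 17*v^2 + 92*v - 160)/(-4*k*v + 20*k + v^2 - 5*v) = (v^2 - 12*v + 32)/(-4*k + v)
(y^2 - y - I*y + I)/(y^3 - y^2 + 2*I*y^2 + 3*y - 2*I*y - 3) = 1/(y + 3*I)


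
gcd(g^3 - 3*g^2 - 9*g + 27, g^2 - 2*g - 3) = g - 3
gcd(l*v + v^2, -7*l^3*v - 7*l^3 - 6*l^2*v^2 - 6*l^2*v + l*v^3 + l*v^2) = l + v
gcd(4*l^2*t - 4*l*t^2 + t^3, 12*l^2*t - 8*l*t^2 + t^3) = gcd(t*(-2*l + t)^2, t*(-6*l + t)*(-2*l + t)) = -2*l*t + t^2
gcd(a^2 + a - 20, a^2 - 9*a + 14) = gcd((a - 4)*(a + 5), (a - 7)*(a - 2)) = 1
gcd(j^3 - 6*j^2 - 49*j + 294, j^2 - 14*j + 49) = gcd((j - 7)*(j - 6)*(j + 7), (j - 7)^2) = j - 7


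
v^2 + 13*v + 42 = (v + 6)*(v + 7)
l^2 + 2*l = l*(l + 2)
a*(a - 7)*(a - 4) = a^3 - 11*a^2 + 28*a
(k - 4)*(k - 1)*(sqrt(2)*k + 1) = sqrt(2)*k^3 - 5*sqrt(2)*k^2 + k^2 - 5*k + 4*sqrt(2)*k + 4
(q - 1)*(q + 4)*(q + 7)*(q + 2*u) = q^4 + 2*q^3*u + 10*q^3 + 20*q^2*u + 17*q^2 + 34*q*u - 28*q - 56*u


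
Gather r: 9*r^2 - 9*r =9*r^2 - 9*r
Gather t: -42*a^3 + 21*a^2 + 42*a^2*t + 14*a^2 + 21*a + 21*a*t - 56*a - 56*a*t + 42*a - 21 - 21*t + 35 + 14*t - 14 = -42*a^3 + 35*a^2 + 7*a + t*(42*a^2 - 35*a - 7)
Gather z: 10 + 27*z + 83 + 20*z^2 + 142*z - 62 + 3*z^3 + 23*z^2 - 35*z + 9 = 3*z^3 + 43*z^2 + 134*z + 40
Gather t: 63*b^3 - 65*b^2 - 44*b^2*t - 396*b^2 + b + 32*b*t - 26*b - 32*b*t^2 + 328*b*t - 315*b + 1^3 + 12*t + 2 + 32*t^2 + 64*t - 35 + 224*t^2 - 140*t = 63*b^3 - 461*b^2 - 340*b + t^2*(256 - 32*b) + t*(-44*b^2 + 360*b - 64) - 32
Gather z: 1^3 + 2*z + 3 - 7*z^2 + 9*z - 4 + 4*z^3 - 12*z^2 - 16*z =4*z^3 - 19*z^2 - 5*z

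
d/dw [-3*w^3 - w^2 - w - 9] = -9*w^2 - 2*w - 1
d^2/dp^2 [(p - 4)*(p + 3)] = 2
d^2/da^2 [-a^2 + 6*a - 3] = -2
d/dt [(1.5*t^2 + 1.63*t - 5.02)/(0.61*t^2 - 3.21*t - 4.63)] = (-5.8093*t^2 - 7.7656*t - 23.6611)/(0.3721*t^4 - 3.9162*t^3 + 4.6555*t^2 + 29.7246*t + 21.4369)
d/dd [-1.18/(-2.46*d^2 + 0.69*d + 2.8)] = (0.8142 - 5.8056*d)/(-2.46*d^2 + 0.69*d + 2.8)^2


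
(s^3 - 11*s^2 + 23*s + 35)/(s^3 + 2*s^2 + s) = (s^2 - 12*s + 35)/(s*(s + 1))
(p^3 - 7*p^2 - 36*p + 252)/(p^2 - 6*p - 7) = (p^2 - 36)/(p + 1)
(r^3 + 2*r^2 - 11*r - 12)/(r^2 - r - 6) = (r^2 + 5*r + 4)/(r + 2)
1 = 1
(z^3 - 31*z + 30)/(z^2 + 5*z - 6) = z - 5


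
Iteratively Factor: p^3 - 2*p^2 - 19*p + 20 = (p - 5)*(p^2 + 3*p - 4) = (p - 5)*(p + 4)*(p - 1)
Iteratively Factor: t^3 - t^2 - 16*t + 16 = (t - 4)*(t^2 + 3*t - 4) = (t - 4)*(t + 4)*(t - 1)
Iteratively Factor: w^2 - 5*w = (w)*(w - 5)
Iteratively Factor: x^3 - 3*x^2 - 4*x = (x)*(x^2 - 3*x - 4) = x*(x + 1)*(x - 4)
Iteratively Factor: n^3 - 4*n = (n)*(n^2 - 4) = n*(n + 2)*(n - 2)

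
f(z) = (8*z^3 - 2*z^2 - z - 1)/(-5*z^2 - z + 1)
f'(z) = (10*z + 1)*(8*z^3 - 2*z^2 - z - 1)/(-5*z^2 - z + 1)^2 + (24*z^2 - 4*z - 1)/(-5*z^2 - z + 1)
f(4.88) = -7.13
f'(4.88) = -1.60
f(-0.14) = -0.88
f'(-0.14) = 0.37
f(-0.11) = -0.88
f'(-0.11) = -0.17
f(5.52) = -8.15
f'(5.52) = -1.60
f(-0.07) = -0.90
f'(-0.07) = -0.83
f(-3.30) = 6.12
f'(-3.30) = -1.55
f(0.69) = 0.01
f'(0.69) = -3.73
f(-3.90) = 7.06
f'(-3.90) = -1.57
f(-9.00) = 15.15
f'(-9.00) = -1.60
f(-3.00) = 5.66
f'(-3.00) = -1.53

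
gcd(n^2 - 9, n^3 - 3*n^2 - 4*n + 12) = n - 3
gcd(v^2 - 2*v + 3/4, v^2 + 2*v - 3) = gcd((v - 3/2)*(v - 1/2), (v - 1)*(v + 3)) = 1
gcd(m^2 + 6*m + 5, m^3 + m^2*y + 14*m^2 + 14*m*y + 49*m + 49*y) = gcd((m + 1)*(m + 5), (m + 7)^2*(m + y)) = 1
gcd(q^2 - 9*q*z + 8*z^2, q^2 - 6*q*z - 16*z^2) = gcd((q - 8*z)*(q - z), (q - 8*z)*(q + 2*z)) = -q + 8*z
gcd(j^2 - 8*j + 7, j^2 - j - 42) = j - 7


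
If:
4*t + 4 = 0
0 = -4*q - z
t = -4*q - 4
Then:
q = -3/4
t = -1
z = 3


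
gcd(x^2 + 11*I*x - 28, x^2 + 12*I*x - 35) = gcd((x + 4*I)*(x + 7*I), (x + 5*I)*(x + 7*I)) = x + 7*I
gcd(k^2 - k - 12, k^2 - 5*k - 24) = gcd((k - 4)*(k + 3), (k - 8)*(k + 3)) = k + 3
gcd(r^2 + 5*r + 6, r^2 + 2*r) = r + 2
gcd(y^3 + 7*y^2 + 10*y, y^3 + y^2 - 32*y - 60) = y^2 + 7*y + 10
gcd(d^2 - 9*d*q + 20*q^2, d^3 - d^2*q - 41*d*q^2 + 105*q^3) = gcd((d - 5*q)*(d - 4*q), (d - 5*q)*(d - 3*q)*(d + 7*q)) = -d + 5*q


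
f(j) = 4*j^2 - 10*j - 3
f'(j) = 8*j - 10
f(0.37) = -6.15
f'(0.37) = -7.04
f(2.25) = -5.25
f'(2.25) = 8.00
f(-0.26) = -0.13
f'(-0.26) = -12.08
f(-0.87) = 8.73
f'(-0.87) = -16.96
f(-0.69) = 5.80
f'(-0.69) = -15.52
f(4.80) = 41.16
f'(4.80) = 28.40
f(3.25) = 6.75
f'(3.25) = 16.00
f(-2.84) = 57.66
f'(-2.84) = -32.72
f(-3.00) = 63.00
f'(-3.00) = -34.00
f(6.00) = 81.00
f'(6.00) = 38.00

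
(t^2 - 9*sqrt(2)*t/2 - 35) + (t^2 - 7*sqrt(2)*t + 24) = 2*t^2 - 23*sqrt(2)*t/2 - 11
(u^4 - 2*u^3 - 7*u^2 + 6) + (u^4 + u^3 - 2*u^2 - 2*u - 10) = 2*u^4 - u^3 - 9*u^2 - 2*u - 4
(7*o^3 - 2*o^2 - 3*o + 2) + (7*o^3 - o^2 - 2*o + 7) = 14*o^3 - 3*o^2 - 5*o + 9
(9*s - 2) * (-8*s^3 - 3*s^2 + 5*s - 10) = -72*s^4 - 11*s^3 + 51*s^2 - 100*s + 20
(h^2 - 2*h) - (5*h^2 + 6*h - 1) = -4*h^2 - 8*h + 1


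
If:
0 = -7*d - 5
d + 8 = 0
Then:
No Solution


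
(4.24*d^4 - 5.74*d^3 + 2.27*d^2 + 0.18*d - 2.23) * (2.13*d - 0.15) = 9.0312*d^5 - 12.8622*d^4 + 5.6961*d^3 + 0.0429*d^2 - 4.7769*d + 0.3345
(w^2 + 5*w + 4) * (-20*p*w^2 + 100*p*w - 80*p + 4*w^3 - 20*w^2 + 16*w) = -20*p*w^4 + 340*p*w^2 - 320*p + 4*w^5 - 68*w^3 + 64*w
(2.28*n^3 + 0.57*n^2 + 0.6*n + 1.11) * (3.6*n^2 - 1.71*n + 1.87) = 8.208*n^5 - 1.8468*n^4 + 5.4489*n^3 + 4.0359*n^2 - 0.7761*n + 2.0757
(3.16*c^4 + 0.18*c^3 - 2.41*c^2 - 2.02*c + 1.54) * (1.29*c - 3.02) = 4.0764*c^5 - 9.311*c^4 - 3.6525*c^3 + 4.6724*c^2 + 8.087*c - 4.6508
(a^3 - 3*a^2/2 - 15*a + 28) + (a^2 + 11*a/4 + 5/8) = a^3 - a^2/2 - 49*a/4 + 229/8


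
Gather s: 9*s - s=8*s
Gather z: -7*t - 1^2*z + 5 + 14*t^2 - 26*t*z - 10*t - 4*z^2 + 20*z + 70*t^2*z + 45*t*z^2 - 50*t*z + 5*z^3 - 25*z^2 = 14*t^2 - 17*t + 5*z^3 + z^2*(45*t - 29) + z*(70*t^2 - 76*t + 19) + 5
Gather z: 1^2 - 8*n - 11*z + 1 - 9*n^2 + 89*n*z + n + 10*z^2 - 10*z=-9*n^2 - 7*n + 10*z^2 + z*(89*n - 21) + 2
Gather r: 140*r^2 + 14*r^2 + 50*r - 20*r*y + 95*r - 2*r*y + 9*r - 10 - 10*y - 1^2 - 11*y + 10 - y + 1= 154*r^2 + r*(154 - 22*y) - 22*y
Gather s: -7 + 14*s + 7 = 14*s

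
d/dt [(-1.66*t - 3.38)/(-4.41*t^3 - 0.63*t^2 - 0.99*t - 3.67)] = (-14.6412*t^3 - 45.7632*t^2 - 4.2588*t + 2.746)/(19.4481*t^6 + 5.5566*t^5 + 9.1287*t^4 + 33.6168*t^3 + 5.6043*t^2 + 7.2666*t + 13.4689)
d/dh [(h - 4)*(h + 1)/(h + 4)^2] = (11*h - 4)/(h^3 + 12*h^2 + 48*h + 64)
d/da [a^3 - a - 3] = 3*a^2 - 1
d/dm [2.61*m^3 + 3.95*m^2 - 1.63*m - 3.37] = 7.83*m^2 + 7.9*m - 1.63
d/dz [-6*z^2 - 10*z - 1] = -12*z - 10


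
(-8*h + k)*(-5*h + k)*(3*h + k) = 120*h^3 + h^2*k - 10*h*k^2 + k^3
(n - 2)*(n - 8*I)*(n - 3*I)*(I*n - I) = I*n^4 + 11*n^3 - 3*I*n^3 - 33*n^2 - 22*I*n^2 + 22*n + 72*I*n - 48*I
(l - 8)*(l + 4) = l^2 - 4*l - 32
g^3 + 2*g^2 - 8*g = g*(g - 2)*(g + 4)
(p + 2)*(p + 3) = p^2 + 5*p + 6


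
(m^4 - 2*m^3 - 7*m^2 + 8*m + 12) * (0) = 0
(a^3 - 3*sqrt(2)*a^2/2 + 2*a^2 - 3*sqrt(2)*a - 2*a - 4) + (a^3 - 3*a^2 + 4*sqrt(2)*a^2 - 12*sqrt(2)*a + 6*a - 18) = 2*a^3 - a^2 + 5*sqrt(2)*a^2/2 - 15*sqrt(2)*a + 4*a - 22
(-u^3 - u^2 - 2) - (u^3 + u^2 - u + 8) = -2*u^3 - 2*u^2 + u - 10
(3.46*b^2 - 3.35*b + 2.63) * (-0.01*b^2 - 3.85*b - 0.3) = -0.0346*b^4 - 13.2875*b^3 + 11.8332*b^2 - 9.1205*b - 0.789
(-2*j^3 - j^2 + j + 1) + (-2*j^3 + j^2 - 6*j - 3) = -4*j^3 - 5*j - 2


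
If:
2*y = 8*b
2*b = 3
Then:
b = 3/2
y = 6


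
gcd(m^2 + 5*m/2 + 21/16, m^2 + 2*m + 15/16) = m + 3/4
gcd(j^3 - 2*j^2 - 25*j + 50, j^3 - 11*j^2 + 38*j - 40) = j^2 - 7*j + 10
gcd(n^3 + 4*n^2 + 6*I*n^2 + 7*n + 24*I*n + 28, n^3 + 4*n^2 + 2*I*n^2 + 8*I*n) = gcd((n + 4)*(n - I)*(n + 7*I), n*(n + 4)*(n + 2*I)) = n + 4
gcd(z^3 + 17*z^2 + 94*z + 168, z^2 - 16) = z + 4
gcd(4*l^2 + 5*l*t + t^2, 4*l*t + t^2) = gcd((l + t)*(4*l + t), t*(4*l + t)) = 4*l + t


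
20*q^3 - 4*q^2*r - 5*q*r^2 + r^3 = (-5*q + r)*(-2*q + r)*(2*q + r)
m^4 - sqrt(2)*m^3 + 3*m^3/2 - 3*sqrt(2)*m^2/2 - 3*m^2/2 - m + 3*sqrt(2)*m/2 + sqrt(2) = (m - 1)*(m + 1/2)*(m + 2)*(m - sqrt(2))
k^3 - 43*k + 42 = (k - 6)*(k - 1)*(k + 7)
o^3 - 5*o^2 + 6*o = o*(o - 3)*(o - 2)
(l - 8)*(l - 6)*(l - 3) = l^3 - 17*l^2 + 90*l - 144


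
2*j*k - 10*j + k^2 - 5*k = (2*j + k)*(k - 5)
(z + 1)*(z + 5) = z^2 + 6*z + 5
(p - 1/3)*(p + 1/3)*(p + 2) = p^3 + 2*p^2 - p/9 - 2/9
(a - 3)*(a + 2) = a^2 - a - 6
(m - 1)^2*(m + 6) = m^3 + 4*m^2 - 11*m + 6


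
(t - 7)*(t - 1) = t^2 - 8*t + 7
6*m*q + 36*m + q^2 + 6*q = (6*m + q)*(q + 6)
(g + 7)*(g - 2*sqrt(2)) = g^2 - 2*sqrt(2)*g + 7*g - 14*sqrt(2)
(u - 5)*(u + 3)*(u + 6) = u^3 + 4*u^2 - 27*u - 90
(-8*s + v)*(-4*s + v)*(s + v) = 32*s^3 + 20*s^2*v - 11*s*v^2 + v^3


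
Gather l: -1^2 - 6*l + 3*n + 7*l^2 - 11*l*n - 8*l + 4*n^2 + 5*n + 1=7*l^2 + l*(-11*n - 14) + 4*n^2 + 8*n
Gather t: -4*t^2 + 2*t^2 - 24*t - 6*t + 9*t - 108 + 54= -2*t^2 - 21*t - 54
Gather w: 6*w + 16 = 6*w + 16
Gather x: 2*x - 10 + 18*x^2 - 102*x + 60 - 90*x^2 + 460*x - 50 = -72*x^2 + 360*x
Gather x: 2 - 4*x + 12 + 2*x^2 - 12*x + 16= 2*x^2 - 16*x + 30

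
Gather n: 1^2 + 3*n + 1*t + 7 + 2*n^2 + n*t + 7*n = 2*n^2 + n*(t + 10) + t + 8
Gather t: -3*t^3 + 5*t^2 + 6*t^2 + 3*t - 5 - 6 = -3*t^3 + 11*t^2 + 3*t - 11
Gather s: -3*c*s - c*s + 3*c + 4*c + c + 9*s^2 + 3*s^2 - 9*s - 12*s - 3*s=8*c + 12*s^2 + s*(-4*c - 24)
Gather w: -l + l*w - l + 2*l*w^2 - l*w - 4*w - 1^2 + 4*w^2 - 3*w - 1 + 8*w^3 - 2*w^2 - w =-2*l + 8*w^3 + w^2*(2*l + 2) - 8*w - 2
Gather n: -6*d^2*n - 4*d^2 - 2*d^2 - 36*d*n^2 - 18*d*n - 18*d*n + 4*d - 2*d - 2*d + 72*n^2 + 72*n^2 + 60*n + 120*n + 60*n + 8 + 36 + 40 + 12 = -6*d^2 + n^2*(144 - 36*d) + n*(-6*d^2 - 36*d + 240) + 96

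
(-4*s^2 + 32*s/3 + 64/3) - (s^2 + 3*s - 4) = -5*s^2 + 23*s/3 + 76/3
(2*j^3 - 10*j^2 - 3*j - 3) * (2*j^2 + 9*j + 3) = 4*j^5 - 2*j^4 - 90*j^3 - 63*j^2 - 36*j - 9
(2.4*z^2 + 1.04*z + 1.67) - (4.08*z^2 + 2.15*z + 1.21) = -1.68*z^2 - 1.11*z + 0.46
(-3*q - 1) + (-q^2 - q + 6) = -q^2 - 4*q + 5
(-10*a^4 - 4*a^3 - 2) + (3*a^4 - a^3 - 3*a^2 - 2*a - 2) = -7*a^4 - 5*a^3 - 3*a^2 - 2*a - 4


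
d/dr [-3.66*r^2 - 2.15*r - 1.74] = -7.32*r - 2.15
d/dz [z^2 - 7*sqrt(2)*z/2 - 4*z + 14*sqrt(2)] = 2*z - 7*sqrt(2)/2 - 4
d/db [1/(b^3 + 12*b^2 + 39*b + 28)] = 3*(-b^2 - 8*b - 13)/(b^3 + 12*b^2 + 39*b + 28)^2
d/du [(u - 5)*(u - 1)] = 2*u - 6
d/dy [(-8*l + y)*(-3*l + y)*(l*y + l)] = l*(24*l^2 - 22*l*y - 11*l + 3*y^2 + 2*y)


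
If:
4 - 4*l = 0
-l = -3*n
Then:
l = 1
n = 1/3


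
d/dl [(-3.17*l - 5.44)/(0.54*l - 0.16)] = (1.860192*l - 0.551168)/(0.54*l - 0.16)^3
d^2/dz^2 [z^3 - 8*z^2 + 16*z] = 6*z - 16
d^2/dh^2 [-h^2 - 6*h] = -2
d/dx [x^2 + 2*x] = 2*x + 2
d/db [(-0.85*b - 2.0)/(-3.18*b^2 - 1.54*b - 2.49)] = (2.703*b^2 + 1.309*b - (0.85*b + 2.0)*(6.36*b + 1.54) + 2.1165)/(3.18*b^2 + 1.54*b + 2.49)^2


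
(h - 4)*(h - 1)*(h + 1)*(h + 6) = h^4 + 2*h^3 - 25*h^2 - 2*h + 24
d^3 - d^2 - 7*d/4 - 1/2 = (d - 2)*(d + 1/2)^2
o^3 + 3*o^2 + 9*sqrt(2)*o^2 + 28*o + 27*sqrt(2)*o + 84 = (o + 3)*(o + 2*sqrt(2))*(o + 7*sqrt(2))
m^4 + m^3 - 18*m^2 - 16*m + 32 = (m - 4)*(m - 1)*(m + 2)*(m + 4)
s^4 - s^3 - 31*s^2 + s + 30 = (s - 6)*(s - 1)*(s + 1)*(s + 5)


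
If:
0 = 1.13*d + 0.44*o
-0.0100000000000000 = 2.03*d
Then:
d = -0.00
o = 0.01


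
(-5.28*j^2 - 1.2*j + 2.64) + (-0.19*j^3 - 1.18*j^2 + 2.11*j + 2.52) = -0.19*j^3 - 6.46*j^2 + 0.91*j + 5.16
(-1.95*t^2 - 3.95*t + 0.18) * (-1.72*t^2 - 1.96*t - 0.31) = 3.354*t^4 + 10.616*t^3 + 8.0369*t^2 + 0.8717*t - 0.0558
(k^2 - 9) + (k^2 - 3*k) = 2*k^2 - 3*k - 9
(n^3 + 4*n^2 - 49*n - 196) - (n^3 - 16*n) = 4*n^2 - 33*n - 196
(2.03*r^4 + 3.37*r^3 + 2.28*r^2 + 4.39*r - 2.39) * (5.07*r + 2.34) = 10.2921*r^5 + 21.8361*r^4 + 19.4454*r^3 + 27.5925*r^2 - 1.8447*r - 5.5926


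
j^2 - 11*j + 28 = (j - 7)*(j - 4)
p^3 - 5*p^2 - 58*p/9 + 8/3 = (p - 6)*(p - 1/3)*(p + 4/3)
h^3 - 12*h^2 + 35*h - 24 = (h - 8)*(h - 3)*(h - 1)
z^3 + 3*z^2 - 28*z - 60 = (z - 5)*(z + 2)*(z + 6)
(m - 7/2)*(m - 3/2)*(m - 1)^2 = m^4 - 7*m^3 + 65*m^2/4 - 31*m/2 + 21/4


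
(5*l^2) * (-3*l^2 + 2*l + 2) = -15*l^4 + 10*l^3 + 10*l^2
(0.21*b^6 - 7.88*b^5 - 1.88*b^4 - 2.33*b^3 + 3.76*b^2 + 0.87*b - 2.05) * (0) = 0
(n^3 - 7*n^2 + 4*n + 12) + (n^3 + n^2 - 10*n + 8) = 2*n^3 - 6*n^2 - 6*n + 20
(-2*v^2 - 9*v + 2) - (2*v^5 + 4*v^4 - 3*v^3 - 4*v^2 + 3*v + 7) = -2*v^5 - 4*v^4 + 3*v^3 + 2*v^2 - 12*v - 5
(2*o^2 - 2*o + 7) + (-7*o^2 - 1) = -5*o^2 - 2*o + 6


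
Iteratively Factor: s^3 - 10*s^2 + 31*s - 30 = (s - 2)*(s^2 - 8*s + 15) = (s - 3)*(s - 2)*(s - 5)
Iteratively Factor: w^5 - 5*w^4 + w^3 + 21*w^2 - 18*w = (w)*(w^4 - 5*w^3 + w^2 + 21*w - 18) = w*(w - 3)*(w^3 - 2*w^2 - 5*w + 6) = w*(w - 3)*(w + 2)*(w^2 - 4*w + 3) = w*(w - 3)^2*(w + 2)*(w - 1)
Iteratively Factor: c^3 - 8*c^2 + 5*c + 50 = (c - 5)*(c^2 - 3*c - 10) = (c - 5)^2*(c + 2)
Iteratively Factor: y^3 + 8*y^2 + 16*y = (y + 4)*(y^2 + 4*y) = (y + 4)^2*(y)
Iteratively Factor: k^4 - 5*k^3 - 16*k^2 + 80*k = (k - 4)*(k^3 - k^2 - 20*k) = k*(k - 4)*(k^2 - k - 20) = k*(k - 4)*(k + 4)*(k - 5)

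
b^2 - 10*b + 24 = (b - 6)*(b - 4)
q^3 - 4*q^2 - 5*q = q*(q - 5)*(q + 1)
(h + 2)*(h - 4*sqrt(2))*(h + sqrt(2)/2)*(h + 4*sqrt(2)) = h^4 + sqrt(2)*h^3/2 + 2*h^3 - 32*h^2 + sqrt(2)*h^2 - 64*h - 16*sqrt(2)*h - 32*sqrt(2)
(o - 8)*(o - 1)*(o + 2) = o^3 - 7*o^2 - 10*o + 16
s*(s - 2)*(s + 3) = s^3 + s^2 - 6*s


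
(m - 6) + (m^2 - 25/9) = m^2 + m - 79/9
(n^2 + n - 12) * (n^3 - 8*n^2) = n^5 - 7*n^4 - 20*n^3 + 96*n^2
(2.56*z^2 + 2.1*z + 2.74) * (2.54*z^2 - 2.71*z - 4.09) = 6.5024*z^4 - 1.6036*z^3 - 9.2018*z^2 - 16.0144*z - 11.2066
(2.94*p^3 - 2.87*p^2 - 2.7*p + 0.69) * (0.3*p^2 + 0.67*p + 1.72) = 0.882*p^5 + 1.1088*p^4 + 2.3239*p^3 - 6.5384*p^2 - 4.1817*p + 1.1868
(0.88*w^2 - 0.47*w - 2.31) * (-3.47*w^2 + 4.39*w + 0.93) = -3.0536*w^4 + 5.4941*w^3 + 6.7708*w^2 - 10.578*w - 2.1483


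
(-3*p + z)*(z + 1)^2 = -3*p*z^2 - 6*p*z - 3*p + z^3 + 2*z^2 + z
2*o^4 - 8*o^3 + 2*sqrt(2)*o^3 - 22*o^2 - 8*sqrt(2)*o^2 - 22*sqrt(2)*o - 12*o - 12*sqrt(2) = (o - 6)*(o + sqrt(2))*(sqrt(2)*o + sqrt(2))^2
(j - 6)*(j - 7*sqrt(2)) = j^2 - 7*sqrt(2)*j - 6*j + 42*sqrt(2)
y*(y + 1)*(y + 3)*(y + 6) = y^4 + 10*y^3 + 27*y^2 + 18*y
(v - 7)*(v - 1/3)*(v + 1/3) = v^3 - 7*v^2 - v/9 + 7/9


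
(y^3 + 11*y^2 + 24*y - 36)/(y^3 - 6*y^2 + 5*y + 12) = (y^3 + 11*y^2 + 24*y - 36)/(y^3 - 6*y^2 + 5*y + 12)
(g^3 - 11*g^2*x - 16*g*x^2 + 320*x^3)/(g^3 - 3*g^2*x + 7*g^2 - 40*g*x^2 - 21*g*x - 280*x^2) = (g - 8*x)/(g + 7)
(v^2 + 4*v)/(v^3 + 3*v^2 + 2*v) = (v + 4)/(v^2 + 3*v + 2)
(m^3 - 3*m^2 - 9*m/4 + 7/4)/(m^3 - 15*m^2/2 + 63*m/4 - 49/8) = 2*(m + 1)/(2*m - 7)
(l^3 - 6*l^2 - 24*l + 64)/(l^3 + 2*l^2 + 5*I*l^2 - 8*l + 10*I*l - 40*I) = (l - 8)/(l + 5*I)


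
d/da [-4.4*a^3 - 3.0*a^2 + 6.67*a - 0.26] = -13.2*a^2 - 6.0*a + 6.67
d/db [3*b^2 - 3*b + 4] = 6*b - 3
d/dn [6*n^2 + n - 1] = 12*n + 1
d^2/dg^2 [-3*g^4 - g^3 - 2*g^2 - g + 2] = -36*g^2 - 6*g - 4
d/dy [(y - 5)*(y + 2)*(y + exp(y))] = y^2*exp(y) + 3*y^2 - y*exp(y) - 6*y - 13*exp(y) - 10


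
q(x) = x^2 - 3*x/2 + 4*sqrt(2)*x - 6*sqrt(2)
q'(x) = 2*x - 3/2 + 4*sqrt(2)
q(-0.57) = -10.53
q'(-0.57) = 3.02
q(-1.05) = -11.75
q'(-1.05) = 2.06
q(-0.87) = -11.34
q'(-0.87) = 2.42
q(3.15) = 14.53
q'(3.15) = 10.46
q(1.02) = -3.20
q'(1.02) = 6.20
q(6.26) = 56.72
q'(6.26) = 16.68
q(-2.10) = -12.80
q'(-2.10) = -0.04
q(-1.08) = -11.81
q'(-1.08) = 2.00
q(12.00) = 185.40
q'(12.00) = 28.16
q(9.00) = 109.93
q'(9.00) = 22.16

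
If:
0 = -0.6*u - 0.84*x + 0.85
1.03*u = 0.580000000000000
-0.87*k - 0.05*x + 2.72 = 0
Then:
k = 3.09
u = 0.56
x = 0.61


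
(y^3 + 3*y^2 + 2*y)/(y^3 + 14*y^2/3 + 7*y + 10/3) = 3*y/(3*y + 5)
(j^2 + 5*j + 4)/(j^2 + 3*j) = (j^2 + 5*j + 4)/(j*(j + 3))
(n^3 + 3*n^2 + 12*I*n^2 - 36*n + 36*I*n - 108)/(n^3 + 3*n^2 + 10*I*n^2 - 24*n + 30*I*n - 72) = (n + 6*I)/(n + 4*I)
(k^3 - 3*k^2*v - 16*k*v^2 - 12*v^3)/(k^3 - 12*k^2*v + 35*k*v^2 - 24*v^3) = (k^3 - 3*k^2*v - 16*k*v^2 - 12*v^3)/(k^3 - 12*k^2*v + 35*k*v^2 - 24*v^3)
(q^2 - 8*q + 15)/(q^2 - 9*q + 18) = (q - 5)/(q - 6)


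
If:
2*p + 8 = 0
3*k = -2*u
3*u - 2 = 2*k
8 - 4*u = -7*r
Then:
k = -4/13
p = -4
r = -80/91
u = 6/13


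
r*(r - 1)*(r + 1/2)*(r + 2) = r^4 + 3*r^3/2 - 3*r^2/2 - r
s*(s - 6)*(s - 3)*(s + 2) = s^4 - 7*s^3 + 36*s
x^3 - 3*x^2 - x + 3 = (x - 3)*(x - 1)*(x + 1)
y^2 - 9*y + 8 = (y - 8)*(y - 1)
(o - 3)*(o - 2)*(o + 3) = o^3 - 2*o^2 - 9*o + 18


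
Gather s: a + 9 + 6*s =a + 6*s + 9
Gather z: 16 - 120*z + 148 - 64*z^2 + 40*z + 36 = -64*z^2 - 80*z + 200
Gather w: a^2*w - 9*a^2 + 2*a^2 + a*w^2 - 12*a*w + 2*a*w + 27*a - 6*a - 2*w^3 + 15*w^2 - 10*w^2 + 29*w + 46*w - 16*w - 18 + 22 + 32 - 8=-7*a^2 + 21*a - 2*w^3 + w^2*(a + 5) + w*(a^2 - 10*a + 59) + 28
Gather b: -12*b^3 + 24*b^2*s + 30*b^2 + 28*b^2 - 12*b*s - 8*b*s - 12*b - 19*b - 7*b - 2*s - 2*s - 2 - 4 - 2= -12*b^3 + b^2*(24*s + 58) + b*(-20*s - 38) - 4*s - 8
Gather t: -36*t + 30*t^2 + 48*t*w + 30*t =30*t^2 + t*(48*w - 6)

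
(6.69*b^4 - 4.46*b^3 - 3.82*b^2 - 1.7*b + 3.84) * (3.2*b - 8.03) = 21.408*b^5 - 67.9927*b^4 + 23.5898*b^3 + 25.2346*b^2 + 25.939*b - 30.8352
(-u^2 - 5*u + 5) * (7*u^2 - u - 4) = -7*u^4 - 34*u^3 + 44*u^2 + 15*u - 20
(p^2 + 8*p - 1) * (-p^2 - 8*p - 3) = -p^4 - 16*p^3 - 66*p^2 - 16*p + 3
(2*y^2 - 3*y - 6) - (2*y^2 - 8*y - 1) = 5*y - 5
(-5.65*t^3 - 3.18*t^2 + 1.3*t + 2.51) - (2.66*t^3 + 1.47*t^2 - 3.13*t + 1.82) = -8.31*t^3 - 4.65*t^2 + 4.43*t + 0.69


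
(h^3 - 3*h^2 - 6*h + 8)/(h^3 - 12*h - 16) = (h - 1)/(h + 2)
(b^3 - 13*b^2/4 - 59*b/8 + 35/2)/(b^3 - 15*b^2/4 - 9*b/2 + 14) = (b + 5/2)/(b + 2)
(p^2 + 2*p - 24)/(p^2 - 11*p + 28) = (p + 6)/(p - 7)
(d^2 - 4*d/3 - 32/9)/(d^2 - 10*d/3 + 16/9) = (3*d + 4)/(3*d - 2)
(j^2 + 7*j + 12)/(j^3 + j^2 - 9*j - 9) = (j + 4)/(j^2 - 2*j - 3)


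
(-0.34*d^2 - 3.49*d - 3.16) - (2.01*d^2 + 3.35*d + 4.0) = -2.35*d^2 - 6.84*d - 7.16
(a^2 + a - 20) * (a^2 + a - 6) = a^4 + 2*a^3 - 25*a^2 - 26*a + 120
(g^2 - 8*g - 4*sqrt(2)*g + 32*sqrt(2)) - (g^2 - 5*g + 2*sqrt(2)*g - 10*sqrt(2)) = -6*sqrt(2)*g - 3*g + 42*sqrt(2)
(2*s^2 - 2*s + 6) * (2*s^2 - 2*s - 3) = 4*s^4 - 8*s^3 + 10*s^2 - 6*s - 18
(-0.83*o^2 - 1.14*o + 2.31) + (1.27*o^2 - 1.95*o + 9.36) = 0.44*o^2 - 3.09*o + 11.67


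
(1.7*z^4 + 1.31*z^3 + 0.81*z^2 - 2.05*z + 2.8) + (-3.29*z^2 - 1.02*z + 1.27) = 1.7*z^4 + 1.31*z^3 - 2.48*z^2 - 3.07*z + 4.07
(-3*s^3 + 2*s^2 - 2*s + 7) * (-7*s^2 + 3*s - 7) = 21*s^5 - 23*s^4 + 41*s^3 - 69*s^2 + 35*s - 49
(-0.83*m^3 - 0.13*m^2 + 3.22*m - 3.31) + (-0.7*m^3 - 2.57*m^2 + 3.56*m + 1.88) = -1.53*m^3 - 2.7*m^2 + 6.78*m - 1.43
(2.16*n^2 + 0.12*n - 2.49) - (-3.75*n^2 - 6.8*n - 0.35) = 5.91*n^2 + 6.92*n - 2.14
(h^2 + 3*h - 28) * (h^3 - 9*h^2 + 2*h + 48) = h^5 - 6*h^4 - 53*h^3 + 306*h^2 + 88*h - 1344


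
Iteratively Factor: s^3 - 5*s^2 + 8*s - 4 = (s - 1)*(s^2 - 4*s + 4) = (s - 2)*(s - 1)*(s - 2)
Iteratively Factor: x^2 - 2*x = (x)*(x - 2)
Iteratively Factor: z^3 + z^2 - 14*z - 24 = (z + 2)*(z^2 - z - 12) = (z - 4)*(z + 2)*(z + 3)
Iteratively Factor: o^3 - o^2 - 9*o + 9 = (o - 3)*(o^2 + 2*o - 3) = (o - 3)*(o - 1)*(o + 3)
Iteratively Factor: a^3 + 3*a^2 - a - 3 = (a + 3)*(a^2 - 1) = (a - 1)*(a + 3)*(a + 1)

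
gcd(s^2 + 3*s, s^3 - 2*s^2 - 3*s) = s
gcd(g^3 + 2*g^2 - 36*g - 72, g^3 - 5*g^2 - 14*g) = g + 2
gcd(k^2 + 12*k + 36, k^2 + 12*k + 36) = k^2 + 12*k + 36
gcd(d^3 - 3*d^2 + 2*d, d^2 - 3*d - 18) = 1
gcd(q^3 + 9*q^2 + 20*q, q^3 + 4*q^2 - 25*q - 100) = q^2 + 9*q + 20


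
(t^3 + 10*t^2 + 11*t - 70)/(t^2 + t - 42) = (t^2 + 3*t - 10)/(t - 6)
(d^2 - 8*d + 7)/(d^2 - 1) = (d - 7)/(d + 1)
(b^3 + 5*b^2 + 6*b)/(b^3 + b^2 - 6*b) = (b + 2)/(b - 2)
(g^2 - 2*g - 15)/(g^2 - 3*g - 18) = (g - 5)/(g - 6)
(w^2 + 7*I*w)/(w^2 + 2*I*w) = (w + 7*I)/(w + 2*I)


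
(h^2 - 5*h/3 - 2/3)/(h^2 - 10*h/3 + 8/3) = (3*h + 1)/(3*h - 4)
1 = 1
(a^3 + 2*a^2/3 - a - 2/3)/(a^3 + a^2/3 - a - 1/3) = (3*a + 2)/(3*a + 1)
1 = 1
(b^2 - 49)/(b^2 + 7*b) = (b - 7)/b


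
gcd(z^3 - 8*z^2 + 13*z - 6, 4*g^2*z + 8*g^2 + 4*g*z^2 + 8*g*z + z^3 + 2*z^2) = 1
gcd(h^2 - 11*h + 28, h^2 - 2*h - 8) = h - 4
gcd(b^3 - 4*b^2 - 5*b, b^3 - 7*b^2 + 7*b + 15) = b^2 - 4*b - 5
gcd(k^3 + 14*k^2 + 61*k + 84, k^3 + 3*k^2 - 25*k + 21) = k + 7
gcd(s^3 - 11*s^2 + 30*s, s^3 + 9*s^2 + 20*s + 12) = 1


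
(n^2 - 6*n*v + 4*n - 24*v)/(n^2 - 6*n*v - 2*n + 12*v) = (n + 4)/(n - 2)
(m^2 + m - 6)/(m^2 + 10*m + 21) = (m - 2)/(m + 7)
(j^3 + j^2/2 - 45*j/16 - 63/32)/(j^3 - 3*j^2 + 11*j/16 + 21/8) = (j + 3/2)/(j - 2)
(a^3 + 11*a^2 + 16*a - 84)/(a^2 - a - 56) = (a^2 + 4*a - 12)/(a - 8)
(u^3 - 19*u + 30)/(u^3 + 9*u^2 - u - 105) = (u - 2)/(u + 7)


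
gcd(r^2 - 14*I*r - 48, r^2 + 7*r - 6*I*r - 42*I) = r - 6*I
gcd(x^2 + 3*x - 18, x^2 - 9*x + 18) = x - 3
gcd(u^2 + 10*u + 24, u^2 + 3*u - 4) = u + 4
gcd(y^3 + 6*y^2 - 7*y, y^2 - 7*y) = y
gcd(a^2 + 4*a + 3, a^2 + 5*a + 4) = a + 1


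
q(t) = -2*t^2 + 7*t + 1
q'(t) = 7 - 4*t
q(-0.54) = -3.36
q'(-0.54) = 9.16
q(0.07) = 1.48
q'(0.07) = 6.72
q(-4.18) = -63.20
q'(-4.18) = 23.72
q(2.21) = 6.70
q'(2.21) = -1.84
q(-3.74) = -53.16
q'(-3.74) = 21.96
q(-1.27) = -11.12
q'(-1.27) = 12.08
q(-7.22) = -153.80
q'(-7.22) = 35.88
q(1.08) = 6.23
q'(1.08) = 2.68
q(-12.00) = -371.00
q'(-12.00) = 55.00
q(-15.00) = -554.00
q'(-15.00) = 67.00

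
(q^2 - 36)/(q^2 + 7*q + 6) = (q - 6)/(q + 1)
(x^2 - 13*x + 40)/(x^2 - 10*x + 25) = (x - 8)/(x - 5)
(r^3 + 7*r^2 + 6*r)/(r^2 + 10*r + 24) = r*(r + 1)/(r + 4)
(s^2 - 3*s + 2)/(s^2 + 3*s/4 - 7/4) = 4*(s - 2)/(4*s + 7)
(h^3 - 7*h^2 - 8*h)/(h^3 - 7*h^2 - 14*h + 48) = h*(h + 1)/(h^2 + h - 6)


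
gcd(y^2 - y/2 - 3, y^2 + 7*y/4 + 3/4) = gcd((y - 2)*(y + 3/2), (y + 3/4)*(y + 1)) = 1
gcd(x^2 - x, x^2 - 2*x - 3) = 1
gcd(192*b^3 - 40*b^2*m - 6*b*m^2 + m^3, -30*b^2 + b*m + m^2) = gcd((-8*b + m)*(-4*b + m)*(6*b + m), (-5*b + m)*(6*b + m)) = 6*b + m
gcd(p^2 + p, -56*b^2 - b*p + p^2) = 1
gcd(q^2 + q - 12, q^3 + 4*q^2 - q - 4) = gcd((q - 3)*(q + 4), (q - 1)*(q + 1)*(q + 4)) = q + 4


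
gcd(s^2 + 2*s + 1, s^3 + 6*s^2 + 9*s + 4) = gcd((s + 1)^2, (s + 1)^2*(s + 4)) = s^2 + 2*s + 1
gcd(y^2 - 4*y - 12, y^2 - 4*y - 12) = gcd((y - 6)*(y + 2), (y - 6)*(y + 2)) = y^2 - 4*y - 12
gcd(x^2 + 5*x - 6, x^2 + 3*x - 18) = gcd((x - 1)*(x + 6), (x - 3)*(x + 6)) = x + 6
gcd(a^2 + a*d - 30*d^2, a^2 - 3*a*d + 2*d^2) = 1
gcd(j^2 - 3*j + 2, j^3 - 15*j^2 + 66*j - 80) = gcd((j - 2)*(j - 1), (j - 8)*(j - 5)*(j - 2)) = j - 2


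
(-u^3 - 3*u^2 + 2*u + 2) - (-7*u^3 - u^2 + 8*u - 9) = 6*u^3 - 2*u^2 - 6*u + 11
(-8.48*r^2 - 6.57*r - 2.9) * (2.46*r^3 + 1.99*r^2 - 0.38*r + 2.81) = -20.8608*r^5 - 33.0374*r^4 - 16.9859*r^3 - 27.1032*r^2 - 17.3597*r - 8.149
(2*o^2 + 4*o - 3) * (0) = 0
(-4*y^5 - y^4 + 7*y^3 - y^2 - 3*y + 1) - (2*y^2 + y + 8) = -4*y^5 - y^4 + 7*y^3 - 3*y^2 - 4*y - 7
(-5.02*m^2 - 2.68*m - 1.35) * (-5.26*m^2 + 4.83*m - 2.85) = 26.4052*m^4 - 10.1498*m^3 + 8.4636*m^2 + 1.1175*m + 3.8475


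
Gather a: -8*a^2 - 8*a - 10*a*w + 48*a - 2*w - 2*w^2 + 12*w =-8*a^2 + a*(40 - 10*w) - 2*w^2 + 10*w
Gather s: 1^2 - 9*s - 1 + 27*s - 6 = 18*s - 6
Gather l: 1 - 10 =-9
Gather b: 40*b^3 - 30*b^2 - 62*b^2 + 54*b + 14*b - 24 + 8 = 40*b^3 - 92*b^2 + 68*b - 16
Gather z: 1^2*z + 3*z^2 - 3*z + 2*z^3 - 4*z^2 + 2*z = 2*z^3 - z^2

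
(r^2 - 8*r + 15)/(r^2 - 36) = (r^2 - 8*r + 15)/(r^2 - 36)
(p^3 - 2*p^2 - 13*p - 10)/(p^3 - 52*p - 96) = (p^2 - 4*p - 5)/(p^2 - 2*p - 48)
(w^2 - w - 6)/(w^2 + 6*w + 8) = (w - 3)/(w + 4)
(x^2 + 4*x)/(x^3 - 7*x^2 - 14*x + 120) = x/(x^2 - 11*x + 30)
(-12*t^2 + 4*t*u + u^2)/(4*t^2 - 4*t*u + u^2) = (-6*t - u)/(2*t - u)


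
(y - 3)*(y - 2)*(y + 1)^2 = y^4 - 3*y^3 - 3*y^2 + 7*y + 6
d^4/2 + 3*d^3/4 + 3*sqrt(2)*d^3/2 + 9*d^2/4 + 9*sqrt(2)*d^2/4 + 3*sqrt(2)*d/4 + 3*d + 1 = (d/2 + sqrt(2))*(d + 1/2)*(d + 1)*(d + sqrt(2))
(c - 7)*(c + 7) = c^2 - 49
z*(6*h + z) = 6*h*z + z^2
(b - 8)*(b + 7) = b^2 - b - 56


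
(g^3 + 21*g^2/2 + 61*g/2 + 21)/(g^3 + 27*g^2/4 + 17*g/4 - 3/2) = 2*(2*g + 7)/(4*g - 1)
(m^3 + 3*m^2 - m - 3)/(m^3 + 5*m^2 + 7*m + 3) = (m - 1)/(m + 1)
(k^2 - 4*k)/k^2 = (k - 4)/k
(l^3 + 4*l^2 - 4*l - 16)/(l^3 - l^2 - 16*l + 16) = (l^2 - 4)/(l^2 - 5*l + 4)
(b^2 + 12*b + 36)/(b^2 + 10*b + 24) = (b + 6)/(b + 4)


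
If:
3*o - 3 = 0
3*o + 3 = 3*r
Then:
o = 1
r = 2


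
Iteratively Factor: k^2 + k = (k + 1)*(k)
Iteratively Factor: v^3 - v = (v - 1)*(v^2 + v) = (v - 1)*(v + 1)*(v)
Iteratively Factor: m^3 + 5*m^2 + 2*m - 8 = (m + 4)*(m^2 + m - 2) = (m + 2)*(m + 4)*(m - 1)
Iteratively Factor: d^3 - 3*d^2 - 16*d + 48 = (d - 4)*(d^2 + d - 12) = (d - 4)*(d - 3)*(d + 4)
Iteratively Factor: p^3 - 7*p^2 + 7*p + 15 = (p - 5)*(p^2 - 2*p - 3) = (p - 5)*(p + 1)*(p - 3)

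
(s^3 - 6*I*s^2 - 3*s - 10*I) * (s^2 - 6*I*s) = s^5 - 12*I*s^4 - 39*s^3 + 8*I*s^2 - 60*s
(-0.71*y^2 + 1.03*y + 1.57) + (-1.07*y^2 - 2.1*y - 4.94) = -1.78*y^2 - 1.07*y - 3.37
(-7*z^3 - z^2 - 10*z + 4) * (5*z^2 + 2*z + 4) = -35*z^5 - 19*z^4 - 80*z^3 - 4*z^2 - 32*z + 16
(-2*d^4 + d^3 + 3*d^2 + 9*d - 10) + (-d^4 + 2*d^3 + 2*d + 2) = -3*d^4 + 3*d^3 + 3*d^2 + 11*d - 8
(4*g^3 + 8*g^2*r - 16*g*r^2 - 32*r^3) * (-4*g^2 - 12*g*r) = -16*g^5 - 80*g^4*r - 32*g^3*r^2 + 320*g^2*r^3 + 384*g*r^4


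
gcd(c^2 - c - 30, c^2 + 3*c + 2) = 1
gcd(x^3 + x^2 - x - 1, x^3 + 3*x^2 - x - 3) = x^2 - 1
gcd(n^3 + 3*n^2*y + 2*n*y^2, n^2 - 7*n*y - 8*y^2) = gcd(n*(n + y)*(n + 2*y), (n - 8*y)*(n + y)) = n + y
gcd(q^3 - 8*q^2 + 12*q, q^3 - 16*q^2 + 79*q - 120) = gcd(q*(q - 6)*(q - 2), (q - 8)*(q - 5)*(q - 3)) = 1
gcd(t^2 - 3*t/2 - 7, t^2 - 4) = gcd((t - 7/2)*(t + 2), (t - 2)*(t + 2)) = t + 2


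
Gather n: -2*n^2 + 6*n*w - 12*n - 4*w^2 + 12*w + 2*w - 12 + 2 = -2*n^2 + n*(6*w - 12) - 4*w^2 + 14*w - 10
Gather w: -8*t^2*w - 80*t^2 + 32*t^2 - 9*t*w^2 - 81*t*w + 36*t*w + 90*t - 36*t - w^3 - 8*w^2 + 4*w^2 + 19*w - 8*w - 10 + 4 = -48*t^2 + 54*t - w^3 + w^2*(-9*t - 4) + w*(-8*t^2 - 45*t + 11) - 6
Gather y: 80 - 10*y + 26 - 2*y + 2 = 108 - 12*y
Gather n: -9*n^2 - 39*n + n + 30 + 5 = -9*n^2 - 38*n + 35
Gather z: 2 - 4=-2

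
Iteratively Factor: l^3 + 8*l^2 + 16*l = (l)*(l^2 + 8*l + 16) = l*(l + 4)*(l + 4)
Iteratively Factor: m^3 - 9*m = (m - 3)*(m^2 + 3*m) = (m - 3)*(m + 3)*(m)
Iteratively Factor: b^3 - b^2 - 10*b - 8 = (b - 4)*(b^2 + 3*b + 2) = (b - 4)*(b + 1)*(b + 2)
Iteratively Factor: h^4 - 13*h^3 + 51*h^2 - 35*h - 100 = (h - 5)*(h^3 - 8*h^2 + 11*h + 20) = (h - 5)*(h - 4)*(h^2 - 4*h - 5) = (h - 5)*(h - 4)*(h + 1)*(h - 5)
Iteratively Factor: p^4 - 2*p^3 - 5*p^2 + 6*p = (p - 3)*(p^3 + p^2 - 2*p) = p*(p - 3)*(p^2 + p - 2) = p*(p - 3)*(p + 2)*(p - 1)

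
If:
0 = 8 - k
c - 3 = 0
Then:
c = 3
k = 8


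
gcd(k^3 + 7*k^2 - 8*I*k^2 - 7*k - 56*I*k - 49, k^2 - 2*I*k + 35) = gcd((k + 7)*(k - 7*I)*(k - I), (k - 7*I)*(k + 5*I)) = k - 7*I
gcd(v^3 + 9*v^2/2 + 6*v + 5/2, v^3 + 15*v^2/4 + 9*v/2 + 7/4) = v^2 + 2*v + 1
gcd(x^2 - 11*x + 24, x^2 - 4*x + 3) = x - 3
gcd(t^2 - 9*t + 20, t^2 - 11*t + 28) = t - 4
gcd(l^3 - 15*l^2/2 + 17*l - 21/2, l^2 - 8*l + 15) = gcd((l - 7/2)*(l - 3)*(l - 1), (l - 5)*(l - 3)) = l - 3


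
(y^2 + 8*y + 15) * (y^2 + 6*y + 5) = y^4 + 14*y^3 + 68*y^2 + 130*y + 75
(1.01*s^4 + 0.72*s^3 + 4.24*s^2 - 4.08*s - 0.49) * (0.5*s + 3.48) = 0.505*s^5 + 3.8748*s^4 + 4.6256*s^3 + 12.7152*s^2 - 14.4434*s - 1.7052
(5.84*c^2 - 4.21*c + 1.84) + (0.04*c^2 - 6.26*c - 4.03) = 5.88*c^2 - 10.47*c - 2.19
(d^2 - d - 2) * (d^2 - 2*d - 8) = d^4 - 3*d^3 - 8*d^2 + 12*d + 16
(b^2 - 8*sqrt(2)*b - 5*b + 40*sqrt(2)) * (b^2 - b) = b^4 - 8*sqrt(2)*b^3 - 6*b^3 + 5*b^2 + 48*sqrt(2)*b^2 - 40*sqrt(2)*b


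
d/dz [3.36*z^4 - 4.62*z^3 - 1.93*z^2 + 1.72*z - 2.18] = 13.44*z^3 - 13.86*z^2 - 3.86*z + 1.72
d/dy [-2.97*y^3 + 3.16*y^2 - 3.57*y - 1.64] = -8.91*y^2 + 6.32*y - 3.57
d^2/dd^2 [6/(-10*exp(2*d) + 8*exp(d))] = 12*((5*exp(d) - 4)*(5*exp(d) - 1) - 2*(5*exp(d) - 2)^2)*exp(-d)/(5*exp(d) - 4)^3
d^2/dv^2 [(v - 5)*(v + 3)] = 2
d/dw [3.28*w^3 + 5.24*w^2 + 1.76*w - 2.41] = 9.84*w^2 + 10.48*w + 1.76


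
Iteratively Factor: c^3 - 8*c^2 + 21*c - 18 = (c - 2)*(c^2 - 6*c + 9) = (c - 3)*(c - 2)*(c - 3)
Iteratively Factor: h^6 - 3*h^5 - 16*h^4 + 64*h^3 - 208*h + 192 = (h + 4)*(h^5 - 7*h^4 + 12*h^3 + 16*h^2 - 64*h + 48) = (h - 3)*(h + 4)*(h^4 - 4*h^3 + 16*h - 16) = (h - 3)*(h + 2)*(h + 4)*(h^3 - 6*h^2 + 12*h - 8) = (h - 3)*(h - 2)*(h + 2)*(h + 4)*(h^2 - 4*h + 4) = (h - 3)*(h - 2)^2*(h + 2)*(h + 4)*(h - 2)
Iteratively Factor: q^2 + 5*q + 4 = (q + 1)*(q + 4)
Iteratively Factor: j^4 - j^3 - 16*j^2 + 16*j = (j - 4)*(j^3 + 3*j^2 - 4*j) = (j - 4)*(j - 1)*(j^2 + 4*j) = j*(j - 4)*(j - 1)*(j + 4)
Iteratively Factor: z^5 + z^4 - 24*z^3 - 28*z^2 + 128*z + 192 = (z - 3)*(z^4 + 4*z^3 - 12*z^2 - 64*z - 64) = (z - 3)*(z + 4)*(z^3 - 12*z - 16) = (z - 3)*(z + 2)*(z + 4)*(z^2 - 2*z - 8) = (z - 3)*(z + 2)^2*(z + 4)*(z - 4)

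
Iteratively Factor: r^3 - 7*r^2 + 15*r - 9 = (r - 3)*(r^2 - 4*r + 3) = (r - 3)*(r - 1)*(r - 3)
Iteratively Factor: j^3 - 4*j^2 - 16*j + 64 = (j - 4)*(j^2 - 16) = (j - 4)^2*(j + 4)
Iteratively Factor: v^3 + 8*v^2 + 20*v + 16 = (v + 4)*(v^2 + 4*v + 4) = (v + 2)*(v + 4)*(v + 2)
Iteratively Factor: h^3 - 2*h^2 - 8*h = (h - 4)*(h^2 + 2*h) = h*(h - 4)*(h + 2)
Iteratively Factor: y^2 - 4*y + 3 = (y - 1)*(y - 3)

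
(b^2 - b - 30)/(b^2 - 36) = (b + 5)/(b + 6)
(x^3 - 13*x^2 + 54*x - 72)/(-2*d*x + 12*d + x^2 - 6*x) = (x^2 - 7*x + 12)/(-2*d + x)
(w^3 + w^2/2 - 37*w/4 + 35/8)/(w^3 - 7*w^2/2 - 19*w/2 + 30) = (w^2 + 3*w - 7/4)/(w^2 - w - 12)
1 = 1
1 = 1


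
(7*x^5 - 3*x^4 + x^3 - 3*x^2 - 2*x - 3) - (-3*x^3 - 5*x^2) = 7*x^5 - 3*x^4 + 4*x^3 + 2*x^2 - 2*x - 3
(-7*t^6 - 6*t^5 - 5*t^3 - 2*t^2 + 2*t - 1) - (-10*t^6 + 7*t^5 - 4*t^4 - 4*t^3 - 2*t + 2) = 3*t^6 - 13*t^5 + 4*t^4 - t^3 - 2*t^2 + 4*t - 3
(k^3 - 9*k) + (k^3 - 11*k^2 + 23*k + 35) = 2*k^3 - 11*k^2 + 14*k + 35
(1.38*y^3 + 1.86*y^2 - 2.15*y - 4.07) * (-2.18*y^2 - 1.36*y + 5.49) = -3.0084*y^5 - 5.9316*y^4 + 9.7336*y^3 + 22.008*y^2 - 6.2683*y - 22.3443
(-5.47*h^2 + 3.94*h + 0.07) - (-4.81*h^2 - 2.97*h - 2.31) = -0.66*h^2 + 6.91*h + 2.38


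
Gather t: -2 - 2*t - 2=-2*t - 4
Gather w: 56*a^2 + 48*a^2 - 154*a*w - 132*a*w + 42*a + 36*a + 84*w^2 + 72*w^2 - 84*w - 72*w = 104*a^2 + 78*a + 156*w^2 + w*(-286*a - 156)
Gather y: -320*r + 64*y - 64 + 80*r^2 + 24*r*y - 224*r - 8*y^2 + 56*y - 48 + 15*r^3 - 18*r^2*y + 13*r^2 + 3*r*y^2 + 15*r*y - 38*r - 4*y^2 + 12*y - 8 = 15*r^3 + 93*r^2 - 582*r + y^2*(3*r - 12) + y*(-18*r^2 + 39*r + 132) - 120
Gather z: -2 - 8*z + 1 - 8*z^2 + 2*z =-8*z^2 - 6*z - 1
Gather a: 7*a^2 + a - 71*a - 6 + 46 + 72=7*a^2 - 70*a + 112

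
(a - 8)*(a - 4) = a^2 - 12*a + 32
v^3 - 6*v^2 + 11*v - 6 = (v - 3)*(v - 2)*(v - 1)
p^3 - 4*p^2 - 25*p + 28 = (p - 7)*(p - 1)*(p + 4)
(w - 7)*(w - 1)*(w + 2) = w^3 - 6*w^2 - 9*w + 14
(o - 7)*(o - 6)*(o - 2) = o^3 - 15*o^2 + 68*o - 84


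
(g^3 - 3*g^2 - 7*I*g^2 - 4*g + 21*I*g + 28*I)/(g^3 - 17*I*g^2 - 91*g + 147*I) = (g^2 - 3*g - 4)/(g^2 - 10*I*g - 21)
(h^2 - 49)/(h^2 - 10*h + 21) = (h + 7)/(h - 3)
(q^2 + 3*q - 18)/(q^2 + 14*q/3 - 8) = 3*(q - 3)/(3*q - 4)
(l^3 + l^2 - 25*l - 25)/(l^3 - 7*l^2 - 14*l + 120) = (l^2 + 6*l + 5)/(l^2 - 2*l - 24)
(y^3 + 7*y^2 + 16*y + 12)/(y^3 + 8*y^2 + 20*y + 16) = (y + 3)/(y + 4)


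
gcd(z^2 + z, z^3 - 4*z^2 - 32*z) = z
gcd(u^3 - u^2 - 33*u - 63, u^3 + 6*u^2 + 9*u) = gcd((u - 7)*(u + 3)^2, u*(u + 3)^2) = u^2 + 6*u + 9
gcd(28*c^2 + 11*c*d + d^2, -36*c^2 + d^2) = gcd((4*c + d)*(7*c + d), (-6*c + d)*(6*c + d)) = 1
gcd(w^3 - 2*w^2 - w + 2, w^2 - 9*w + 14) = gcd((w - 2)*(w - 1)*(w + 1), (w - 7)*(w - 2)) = w - 2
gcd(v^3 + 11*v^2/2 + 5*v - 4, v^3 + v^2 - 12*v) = v + 4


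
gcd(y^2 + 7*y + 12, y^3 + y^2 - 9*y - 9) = y + 3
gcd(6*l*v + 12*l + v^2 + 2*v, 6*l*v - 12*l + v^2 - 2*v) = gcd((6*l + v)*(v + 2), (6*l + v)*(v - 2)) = 6*l + v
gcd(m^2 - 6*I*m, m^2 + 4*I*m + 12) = 1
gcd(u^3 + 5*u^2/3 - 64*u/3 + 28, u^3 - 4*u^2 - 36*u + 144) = u + 6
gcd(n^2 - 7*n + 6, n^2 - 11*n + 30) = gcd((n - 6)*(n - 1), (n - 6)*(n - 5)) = n - 6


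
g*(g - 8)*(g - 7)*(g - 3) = g^4 - 18*g^3 + 101*g^2 - 168*g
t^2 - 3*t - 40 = (t - 8)*(t + 5)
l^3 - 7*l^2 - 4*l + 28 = (l - 7)*(l - 2)*(l + 2)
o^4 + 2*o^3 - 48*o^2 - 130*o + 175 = (o - 7)*(o - 1)*(o + 5)^2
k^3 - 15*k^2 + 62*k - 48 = (k - 8)*(k - 6)*(k - 1)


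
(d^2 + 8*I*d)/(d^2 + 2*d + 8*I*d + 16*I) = d/(d + 2)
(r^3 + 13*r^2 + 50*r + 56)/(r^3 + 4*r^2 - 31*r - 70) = (r + 4)/(r - 5)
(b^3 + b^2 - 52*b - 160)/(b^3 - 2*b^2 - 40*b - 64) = (b + 5)/(b + 2)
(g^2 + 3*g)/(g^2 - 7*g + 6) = g*(g + 3)/(g^2 - 7*g + 6)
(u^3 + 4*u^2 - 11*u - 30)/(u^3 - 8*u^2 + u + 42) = (u + 5)/(u - 7)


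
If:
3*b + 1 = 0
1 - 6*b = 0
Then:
No Solution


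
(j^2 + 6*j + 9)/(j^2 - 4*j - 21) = (j + 3)/(j - 7)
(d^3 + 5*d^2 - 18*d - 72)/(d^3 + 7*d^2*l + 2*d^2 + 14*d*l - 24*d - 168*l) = (d + 3)/(d + 7*l)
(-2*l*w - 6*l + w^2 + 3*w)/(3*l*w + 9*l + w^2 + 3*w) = (-2*l + w)/(3*l + w)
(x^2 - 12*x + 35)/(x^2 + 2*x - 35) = (x - 7)/(x + 7)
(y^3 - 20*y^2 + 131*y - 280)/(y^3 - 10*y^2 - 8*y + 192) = (y^2 - 12*y + 35)/(y^2 - 2*y - 24)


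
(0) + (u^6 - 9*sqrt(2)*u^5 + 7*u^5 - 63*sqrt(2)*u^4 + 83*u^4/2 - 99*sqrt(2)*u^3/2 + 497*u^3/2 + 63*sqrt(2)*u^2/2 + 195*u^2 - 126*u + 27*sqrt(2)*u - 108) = u^6 - 9*sqrt(2)*u^5 + 7*u^5 - 63*sqrt(2)*u^4 + 83*u^4/2 - 99*sqrt(2)*u^3/2 + 497*u^3/2 + 63*sqrt(2)*u^2/2 + 195*u^2 - 126*u + 27*sqrt(2)*u - 108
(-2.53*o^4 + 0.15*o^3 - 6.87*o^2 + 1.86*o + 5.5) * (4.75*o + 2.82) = -12.0175*o^5 - 6.4221*o^4 - 32.2095*o^3 - 10.5384*o^2 + 31.3702*o + 15.51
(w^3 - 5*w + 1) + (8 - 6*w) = w^3 - 11*w + 9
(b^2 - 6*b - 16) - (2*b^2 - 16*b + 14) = -b^2 + 10*b - 30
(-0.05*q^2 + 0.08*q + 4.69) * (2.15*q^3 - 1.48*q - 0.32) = -0.1075*q^5 + 0.172*q^4 + 10.1575*q^3 - 0.1024*q^2 - 6.9668*q - 1.5008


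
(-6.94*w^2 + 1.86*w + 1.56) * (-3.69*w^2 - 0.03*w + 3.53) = 25.6086*w^4 - 6.6552*w^3 - 30.3104*w^2 + 6.519*w + 5.5068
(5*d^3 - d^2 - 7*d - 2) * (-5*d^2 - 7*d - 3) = -25*d^5 - 30*d^4 + 27*d^3 + 62*d^2 + 35*d + 6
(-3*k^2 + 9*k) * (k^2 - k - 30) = -3*k^4 + 12*k^3 + 81*k^2 - 270*k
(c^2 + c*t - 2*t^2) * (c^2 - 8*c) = c^4 + c^3*t - 8*c^3 - 2*c^2*t^2 - 8*c^2*t + 16*c*t^2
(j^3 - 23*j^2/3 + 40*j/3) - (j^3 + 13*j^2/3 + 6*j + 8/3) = -12*j^2 + 22*j/3 - 8/3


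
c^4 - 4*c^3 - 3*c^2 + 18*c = c*(c - 3)^2*(c + 2)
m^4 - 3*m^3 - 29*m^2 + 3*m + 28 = (m - 7)*(m - 1)*(m + 1)*(m + 4)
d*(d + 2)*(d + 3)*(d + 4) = d^4 + 9*d^3 + 26*d^2 + 24*d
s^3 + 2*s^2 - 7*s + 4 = (s - 1)^2*(s + 4)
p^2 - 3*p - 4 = (p - 4)*(p + 1)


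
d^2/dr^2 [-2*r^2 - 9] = -4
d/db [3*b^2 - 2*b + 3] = 6*b - 2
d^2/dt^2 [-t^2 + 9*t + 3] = -2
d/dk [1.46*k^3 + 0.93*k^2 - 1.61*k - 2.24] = 4.38*k^2 + 1.86*k - 1.61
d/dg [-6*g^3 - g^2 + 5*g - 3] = -18*g^2 - 2*g + 5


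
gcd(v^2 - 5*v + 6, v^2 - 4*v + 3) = v - 3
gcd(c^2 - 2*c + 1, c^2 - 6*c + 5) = c - 1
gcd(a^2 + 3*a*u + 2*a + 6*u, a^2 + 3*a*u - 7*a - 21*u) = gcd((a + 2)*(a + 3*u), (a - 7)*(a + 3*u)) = a + 3*u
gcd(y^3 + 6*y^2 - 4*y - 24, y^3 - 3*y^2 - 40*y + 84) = y^2 + 4*y - 12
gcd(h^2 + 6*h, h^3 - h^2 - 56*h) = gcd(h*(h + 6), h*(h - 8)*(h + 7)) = h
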